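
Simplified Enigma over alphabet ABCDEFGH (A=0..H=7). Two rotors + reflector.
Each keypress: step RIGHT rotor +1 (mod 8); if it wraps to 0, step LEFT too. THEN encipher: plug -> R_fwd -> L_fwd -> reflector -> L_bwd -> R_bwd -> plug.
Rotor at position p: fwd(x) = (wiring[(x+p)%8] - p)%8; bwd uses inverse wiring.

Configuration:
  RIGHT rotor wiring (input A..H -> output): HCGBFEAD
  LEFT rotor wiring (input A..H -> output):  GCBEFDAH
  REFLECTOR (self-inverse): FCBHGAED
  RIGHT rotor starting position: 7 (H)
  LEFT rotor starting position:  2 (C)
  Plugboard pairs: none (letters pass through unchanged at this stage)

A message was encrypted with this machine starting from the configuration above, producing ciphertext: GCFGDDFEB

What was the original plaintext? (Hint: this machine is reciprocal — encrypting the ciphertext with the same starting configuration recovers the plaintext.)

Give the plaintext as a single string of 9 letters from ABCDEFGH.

Char 1 ('G'): step: R->0, L->3 (L advanced); G->plug->G->R->A->L->B->refl->C->L'->B->R'->D->plug->D
Char 2 ('C'): step: R->1, L=3; C->plug->C->R->A->L->B->refl->C->L'->B->R'->A->plug->A
Char 3 ('F'): step: R->2, L=3; F->plug->F->R->B->L->C->refl->B->L'->A->R'->H->plug->H
Char 4 ('G'): step: R->3, L=3; G->plug->G->R->H->L->G->refl->E->L'->E->R'->F->plug->F
Char 5 ('D'): step: R->4, L=3; D->plug->D->R->H->L->G->refl->E->L'->E->R'->C->plug->C
Char 6 ('D'): step: R->5, L=3; D->plug->D->R->C->L->A->refl->F->L'->D->R'->B->plug->B
Char 7 ('F'): step: R->6, L=3; F->plug->F->R->D->L->F->refl->A->L'->C->R'->A->plug->A
Char 8 ('E'): step: R->7, L=3; E->plug->E->R->C->L->A->refl->F->L'->D->R'->C->plug->C
Char 9 ('B'): step: R->0, L->4 (L advanced); B->plug->B->R->C->L->E->refl->G->L'->F->R'->E->plug->E

Answer: DAHFCBACE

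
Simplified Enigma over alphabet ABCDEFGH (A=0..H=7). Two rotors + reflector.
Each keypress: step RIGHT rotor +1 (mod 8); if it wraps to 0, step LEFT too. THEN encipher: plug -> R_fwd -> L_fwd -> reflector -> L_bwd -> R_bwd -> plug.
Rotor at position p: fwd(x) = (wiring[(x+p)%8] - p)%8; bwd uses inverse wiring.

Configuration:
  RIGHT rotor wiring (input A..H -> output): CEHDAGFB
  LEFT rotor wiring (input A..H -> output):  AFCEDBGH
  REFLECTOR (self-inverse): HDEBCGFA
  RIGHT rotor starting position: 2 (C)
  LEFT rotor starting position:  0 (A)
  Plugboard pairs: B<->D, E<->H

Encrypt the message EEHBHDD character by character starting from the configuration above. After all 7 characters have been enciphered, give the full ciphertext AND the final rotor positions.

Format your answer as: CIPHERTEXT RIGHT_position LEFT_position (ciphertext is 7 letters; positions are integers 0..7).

Char 1 ('E'): step: R->3, L=0; E->plug->H->R->E->L->D->refl->B->L'->F->R'->B->plug->D
Char 2 ('E'): step: R->4, L=0; E->plug->H->R->H->L->H->refl->A->L'->A->R'->F->plug->F
Char 3 ('H'): step: R->5, L=0; H->plug->E->R->H->L->H->refl->A->L'->A->R'->B->plug->D
Char 4 ('B'): step: R->6, L=0; B->plug->D->R->G->L->G->refl->F->L'->B->R'->E->plug->H
Char 5 ('H'): step: R->7, L=0; H->plug->E->R->E->L->D->refl->B->L'->F->R'->C->plug->C
Char 6 ('D'): step: R->0, L->1 (L advanced); D->plug->B->R->E->L->A->refl->H->L'->H->R'->C->plug->C
Char 7 ('D'): step: R->1, L=1; D->plug->B->R->G->L->G->refl->F->L'->F->R'->E->plug->H
Final: ciphertext=DFDHCCH, RIGHT=1, LEFT=1

Answer: DFDHCCH 1 1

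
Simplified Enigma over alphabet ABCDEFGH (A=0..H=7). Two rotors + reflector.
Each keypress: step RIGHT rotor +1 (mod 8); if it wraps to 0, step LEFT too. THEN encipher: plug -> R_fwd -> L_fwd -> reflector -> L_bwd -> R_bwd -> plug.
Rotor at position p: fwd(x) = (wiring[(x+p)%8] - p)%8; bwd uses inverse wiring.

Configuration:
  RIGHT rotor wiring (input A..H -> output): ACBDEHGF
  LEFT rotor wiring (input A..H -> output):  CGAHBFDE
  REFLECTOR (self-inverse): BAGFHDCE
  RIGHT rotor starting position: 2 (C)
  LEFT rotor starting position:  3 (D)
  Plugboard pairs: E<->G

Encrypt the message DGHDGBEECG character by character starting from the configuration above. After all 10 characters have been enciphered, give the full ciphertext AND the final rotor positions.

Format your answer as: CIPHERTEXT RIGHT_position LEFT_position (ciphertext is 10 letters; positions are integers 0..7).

Answer: CBEGCEFCFE 4 4

Derivation:
Char 1 ('D'): step: R->3, L=3; D->plug->D->R->D->L->A->refl->B->L'->E->R'->C->plug->C
Char 2 ('G'): step: R->4, L=3; G->plug->E->R->E->L->B->refl->A->L'->D->R'->B->plug->B
Char 3 ('H'): step: R->5, L=3; H->plug->H->R->H->L->F->refl->D->L'->G->R'->G->plug->E
Char 4 ('D'): step: R->6, L=3; D->plug->D->R->E->L->B->refl->A->L'->D->R'->E->plug->G
Char 5 ('G'): step: R->7, L=3; G->plug->E->R->E->L->B->refl->A->L'->D->R'->C->plug->C
Char 6 ('B'): step: R->0, L->4 (L advanced); B->plug->B->R->C->L->H->refl->E->L'->G->R'->G->plug->E
Char 7 ('E'): step: R->1, L=4; E->plug->G->R->E->L->G->refl->C->L'->F->R'->F->plug->F
Char 8 ('E'): step: R->2, L=4; E->plug->G->R->G->L->E->refl->H->L'->C->R'->C->plug->C
Char 9 ('C'): step: R->3, L=4; C->plug->C->R->E->L->G->refl->C->L'->F->R'->F->plug->F
Char 10 ('G'): step: R->4, L=4; G->plug->E->R->E->L->G->refl->C->L'->F->R'->G->plug->E
Final: ciphertext=CBEGCEFCFE, RIGHT=4, LEFT=4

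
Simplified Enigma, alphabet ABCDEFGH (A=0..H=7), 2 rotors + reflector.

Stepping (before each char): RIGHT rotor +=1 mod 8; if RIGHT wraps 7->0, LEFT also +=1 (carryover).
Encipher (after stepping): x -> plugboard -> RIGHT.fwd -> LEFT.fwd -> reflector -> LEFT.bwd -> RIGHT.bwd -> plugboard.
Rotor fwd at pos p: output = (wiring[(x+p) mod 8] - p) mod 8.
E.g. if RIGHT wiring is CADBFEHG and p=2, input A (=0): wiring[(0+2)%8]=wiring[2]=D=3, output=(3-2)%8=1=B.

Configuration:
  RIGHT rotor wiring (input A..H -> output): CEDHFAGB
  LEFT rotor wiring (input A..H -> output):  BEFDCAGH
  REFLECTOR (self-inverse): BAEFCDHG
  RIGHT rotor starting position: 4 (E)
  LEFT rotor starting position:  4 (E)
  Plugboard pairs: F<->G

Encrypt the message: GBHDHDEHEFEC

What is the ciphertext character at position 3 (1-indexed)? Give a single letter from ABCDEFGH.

Char 1 ('G'): step: R->5, L=4; G->plug->F->R->G->L->B->refl->A->L'->F->R'->D->plug->D
Char 2 ('B'): step: R->6, L=4; B->plug->B->R->D->L->D->refl->F->L'->E->R'->C->plug->C
Char 3 ('H'): step: R->7, L=4; H->plug->H->R->H->L->H->refl->G->L'->A->R'->E->plug->E

E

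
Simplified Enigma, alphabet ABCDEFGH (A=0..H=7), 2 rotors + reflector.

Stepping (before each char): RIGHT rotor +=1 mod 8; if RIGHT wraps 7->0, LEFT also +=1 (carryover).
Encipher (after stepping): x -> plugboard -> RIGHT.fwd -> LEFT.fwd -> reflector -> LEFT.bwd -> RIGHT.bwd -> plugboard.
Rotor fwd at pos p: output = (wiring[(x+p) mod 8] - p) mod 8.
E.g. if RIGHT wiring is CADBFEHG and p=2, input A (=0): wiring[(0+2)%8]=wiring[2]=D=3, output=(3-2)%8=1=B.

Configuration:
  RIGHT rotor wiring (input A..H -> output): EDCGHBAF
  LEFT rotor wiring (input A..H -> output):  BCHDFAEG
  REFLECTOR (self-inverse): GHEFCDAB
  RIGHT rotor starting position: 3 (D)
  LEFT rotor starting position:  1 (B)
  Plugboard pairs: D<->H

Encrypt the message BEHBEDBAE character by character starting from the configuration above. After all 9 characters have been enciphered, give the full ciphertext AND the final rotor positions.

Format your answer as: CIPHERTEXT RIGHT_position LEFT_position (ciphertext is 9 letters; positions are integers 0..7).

Answer: GFCABFCDD 4 2

Derivation:
Char 1 ('B'): step: R->4, L=1; B->plug->B->R->F->L->D->refl->F->L'->G->R'->G->plug->G
Char 2 ('E'): step: R->5, L=1; E->plug->E->R->G->L->F->refl->D->L'->F->R'->F->plug->F
Char 3 ('H'): step: R->6, L=1; H->plug->D->R->F->L->D->refl->F->L'->G->R'->C->plug->C
Char 4 ('B'): step: R->7, L=1; B->plug->B->R->F->L->D->refl->F->L'->G->R'->A->plug->A
Char 5 ('E'): step: R->0, L->2 (L advanced); E->plug->E->R->H->L->A->refl->G->L'->D->R'->B->plug->B
Char 6 ('D'): step: R->1, L=2; D->plug->H->R->D->L->G->refl->A->L'->H->R'->F->plug->F
Char 7 ('B'): step: R->2, L=2; B->plug->B->R->E->L->C->refl->E->L'->F->R'->C->plug->C
Char 8 ('A'): step: R->3, L=2; A->plug->A->R->D->L->G->refl->A->L'->H->R'->H->plug->D
Char 9 ('E'): step: R->4, L=2; E->plug->E->R->A->L->F->refl->D->L'->C->R'->H->plug->D
Final: ciphertext=GFCABFCDD, RIGHT=4, LEFT=2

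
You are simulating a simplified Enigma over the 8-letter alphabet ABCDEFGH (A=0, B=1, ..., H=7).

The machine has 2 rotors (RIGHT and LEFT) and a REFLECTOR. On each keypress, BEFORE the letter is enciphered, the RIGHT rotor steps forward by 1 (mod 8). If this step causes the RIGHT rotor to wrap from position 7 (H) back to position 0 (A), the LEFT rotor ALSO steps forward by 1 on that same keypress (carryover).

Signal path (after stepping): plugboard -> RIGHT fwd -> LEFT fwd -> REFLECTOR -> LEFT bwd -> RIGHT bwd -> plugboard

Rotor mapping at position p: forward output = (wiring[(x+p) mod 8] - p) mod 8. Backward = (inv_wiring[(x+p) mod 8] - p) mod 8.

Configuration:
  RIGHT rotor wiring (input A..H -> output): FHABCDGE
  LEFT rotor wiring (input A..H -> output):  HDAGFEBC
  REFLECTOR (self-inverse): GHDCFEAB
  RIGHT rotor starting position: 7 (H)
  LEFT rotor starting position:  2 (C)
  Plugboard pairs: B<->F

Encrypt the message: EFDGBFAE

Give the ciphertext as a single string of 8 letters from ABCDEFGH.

Answer: HBCBADDG

Derivation:
Char 1 ('E'): step: R->0, L->3 (L advanced); E->plug->E->R->C->L->B->refl->H->L'->E->R'->H->plug->H
Char 2 ('F'): step: R->1, L=3; F->plug->B->R->H->L->F->refl->E->L'->F->R'->F->plug->B
Char 3 ('D'): step: R->2, L=3; D->plug->D->R->B->L->C->refl->D->L'->A->R'->C->plug->C
Char 4 ('G'): step: R->3, L=3; G->plug->G->R->E->L->H->refl->B->L'->C->R'->F->plug->B
Char 5 ('B'): step: R->4, L=3; B->plug->F->R->D->L->G->refl->A->L'->G->R'->A->plug->A
Char 6 ('F'): step: R->5, L=3; F->plug->B->R->B->L->C->refl->D->L'->A->R'->D->plug->D
Char 7 ('A'): step: R->6, L=3; A->plug->A->R->A->L->D->refl->C->L'->B->R'->D->plug->D
Char 8 ('E'): step: R->7, L=3; E->plug->E->R->C->L->B->refl->H->L'->E->R'->G->plug->G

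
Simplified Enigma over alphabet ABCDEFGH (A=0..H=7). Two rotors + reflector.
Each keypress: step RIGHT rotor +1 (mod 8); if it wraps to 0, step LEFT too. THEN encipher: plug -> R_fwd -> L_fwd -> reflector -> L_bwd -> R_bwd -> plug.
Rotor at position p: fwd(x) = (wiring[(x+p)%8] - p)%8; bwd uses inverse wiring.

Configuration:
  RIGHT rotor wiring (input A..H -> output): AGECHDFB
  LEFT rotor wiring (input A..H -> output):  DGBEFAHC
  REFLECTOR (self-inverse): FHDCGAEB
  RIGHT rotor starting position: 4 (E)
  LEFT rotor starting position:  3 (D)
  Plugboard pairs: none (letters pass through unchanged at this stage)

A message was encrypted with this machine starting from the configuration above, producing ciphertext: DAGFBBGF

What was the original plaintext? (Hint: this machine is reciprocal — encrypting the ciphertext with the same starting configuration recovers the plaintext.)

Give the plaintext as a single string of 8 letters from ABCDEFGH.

Answer: FBFHCHHD

Derivation:
Char 1 ('D'): step: R->5, L=3; D->plug->D->R->D->L->E->refl->G->L'->H->R'->F->plug->F
Char 2 ('A'): step: R->6, L=3; A->plug->A->R->H->L->G->refl->E->L'->D->R'->B->plug->B
Char 3 ('G'): step: R->7, L=3; G->plug->G->R->E->L->H->refl->B->L'->A->R'->F->plug->F
Char 4 ('F'): step: R->0, L->4 (L advanced); F->plug->F->R->D->L->G->refl->E->L'->B->R'->H->plug->H
Char 5 ('B'): step: R->1, L=4; B->plug->B->R->D->L->G->refl->E->L'->B->R'->C->plug->C
Char 6 ('B'): step: R->2, L=4; B->plug->B->R->A->L->B->refl->H->L'->E->R'->H->plug->H
Char 7 ('G'): step: R->3, L=4; G->plug->G->R->D->L->G->refl->E->L'->B->R'->H->plug->H
Char 8 ('F'): step: R->4, L=4; F->plug->F->R->C->L->D->refl->C->L'->F->R'->D->plug->D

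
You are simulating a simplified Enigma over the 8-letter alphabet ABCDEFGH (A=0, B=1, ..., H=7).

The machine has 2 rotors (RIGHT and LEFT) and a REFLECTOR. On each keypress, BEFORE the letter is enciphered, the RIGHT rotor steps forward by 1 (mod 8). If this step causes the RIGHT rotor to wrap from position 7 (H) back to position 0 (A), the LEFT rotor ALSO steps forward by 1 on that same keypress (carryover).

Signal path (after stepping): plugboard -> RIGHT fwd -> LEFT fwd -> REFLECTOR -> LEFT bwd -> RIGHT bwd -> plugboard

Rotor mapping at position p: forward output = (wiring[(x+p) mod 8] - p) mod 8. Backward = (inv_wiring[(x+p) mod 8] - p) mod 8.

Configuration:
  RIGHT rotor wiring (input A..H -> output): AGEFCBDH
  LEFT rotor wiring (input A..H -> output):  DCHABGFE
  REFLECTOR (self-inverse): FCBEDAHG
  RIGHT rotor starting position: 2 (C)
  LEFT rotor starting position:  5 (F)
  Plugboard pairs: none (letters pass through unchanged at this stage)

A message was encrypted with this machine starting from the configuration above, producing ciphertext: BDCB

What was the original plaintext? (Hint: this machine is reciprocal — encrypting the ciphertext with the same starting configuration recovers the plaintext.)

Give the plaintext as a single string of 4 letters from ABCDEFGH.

Answer: CFDG

Derivation:
Char 1 ('B'): step: R->3, L=5; B->plug->B->R->H->L->E->refl->D->L'->G->R'->C->plug->C
Char 2 ('D'): step: R->4, L=5; D->plug->D->R->D->L->G->refl->H->L'->C->R'->F->plug->F
Char 3 ('C'): step: R->5, L=5; C->plug->C->R->C->L->H->refl->G->L'->D->R'->D->plug->D
Char 4 ('B'): step: R->6, L=5; B->plug->B->R->B->L->A->refl->F->L'->E->R'->G->plug->G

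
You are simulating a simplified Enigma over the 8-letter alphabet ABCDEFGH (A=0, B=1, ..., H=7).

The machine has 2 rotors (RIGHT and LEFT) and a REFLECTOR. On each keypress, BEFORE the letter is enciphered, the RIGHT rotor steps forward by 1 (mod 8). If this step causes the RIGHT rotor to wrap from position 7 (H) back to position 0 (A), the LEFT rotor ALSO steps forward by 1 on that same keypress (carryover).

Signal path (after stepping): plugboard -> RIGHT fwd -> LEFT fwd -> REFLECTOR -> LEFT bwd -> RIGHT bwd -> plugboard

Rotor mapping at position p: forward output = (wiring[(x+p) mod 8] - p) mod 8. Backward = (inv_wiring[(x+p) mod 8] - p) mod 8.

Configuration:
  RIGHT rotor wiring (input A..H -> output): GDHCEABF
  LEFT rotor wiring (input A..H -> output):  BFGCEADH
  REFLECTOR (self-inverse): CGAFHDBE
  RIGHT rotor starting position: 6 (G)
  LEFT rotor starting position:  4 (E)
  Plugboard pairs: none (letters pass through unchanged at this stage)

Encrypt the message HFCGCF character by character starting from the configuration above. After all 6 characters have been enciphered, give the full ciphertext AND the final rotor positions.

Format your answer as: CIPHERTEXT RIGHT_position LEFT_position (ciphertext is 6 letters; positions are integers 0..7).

Answer: GAHCBG 4 5

Derivation:
Char 1 ('H'): step: R->7, L=4; H->plug->H->R->C->L->H->refl->E->L'->B->R'->G->plug->G
Char 2 ('F'): step: R->0, L->5 (L advanced); F->plug->F->R->A->L->D->refl->F->L'->G->R'->A->plug->A
Char 3 ('C'): step: R->1, L=5; C->plug->C->R->B->L->G->refl->B->L'->F->R'->H->plug->H
Char 4 ('G'): step: R->2, L=5; G->plug->G->R->E->L->A->refl->C->L'->C->R'->C->plug->C
Char 5 ('C'): step: R->3, L=5; C->plug->C->R->F->L->B->refl->G->L'->B->R'->B->plug->B
Char 6 ('F'): step: R->4, L=5; F->plug->F->R->H->L->H->refl->E->L'->D->R'->G->plug->G
Final: ciphertext=GAHCBG, RIGHT=4, LEFT=5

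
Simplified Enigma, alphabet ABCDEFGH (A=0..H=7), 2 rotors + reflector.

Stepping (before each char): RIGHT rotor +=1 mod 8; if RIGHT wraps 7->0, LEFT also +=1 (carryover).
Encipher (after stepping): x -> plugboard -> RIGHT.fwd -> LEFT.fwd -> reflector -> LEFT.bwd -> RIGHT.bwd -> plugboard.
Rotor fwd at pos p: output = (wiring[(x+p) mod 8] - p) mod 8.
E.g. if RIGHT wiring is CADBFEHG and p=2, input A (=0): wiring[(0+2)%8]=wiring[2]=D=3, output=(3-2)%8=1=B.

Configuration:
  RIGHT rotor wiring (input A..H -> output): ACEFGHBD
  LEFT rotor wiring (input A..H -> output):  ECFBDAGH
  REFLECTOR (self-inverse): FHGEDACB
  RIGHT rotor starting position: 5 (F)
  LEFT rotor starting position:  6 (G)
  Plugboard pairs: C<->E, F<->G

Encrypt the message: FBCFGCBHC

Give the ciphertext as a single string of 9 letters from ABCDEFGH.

Answer: CAGDHHCFG

Derivation:
Char 1 ('F'): step: R->6, L=6; F->plug->G->R->A->L->A->refl->F->L'->G->R'->E->plug->C
Char 2 ('B'): step: R->7, L=6; B->plug->B->R->B->L->B->refl->H->L'->E->R'->A->plug->A
Char 3 ('C'): step: R->0, L->7 (L advanced); C->plug->E->R->G->L->B->refl->H->L'->H->R'->F->plug->G
Char 4 ('F'): step: R->1, L=7; F->plug->G->R->C->L->D->refl->E->L'->F->R'->D->plug->D
Char 5 ('G'): step: R->2, L=7; G->plug->F->R->B->L->F->refl->A->L'->A->R'->H->plug->H
Char 6 ('C'): step: R->3, L=7; C->plug->E->R->A->L->A->refl->F->L'->B->R'->H->plug->H
Char 7 ('B'): step: R->4, L=7; B->plug->B->R->D->L->G->refl->C->L'->E->R'->E->plug->C
Char 8 ('H'): step: R->5, L=7; H->plug->H->R->B->L->F->refl->A->L'->A->R'->G->plug->F
Char 9 ('C'): step: R->6, L=7; C->plug->E->R->G->L->B->refl->H->L'->H->R'->F->plug->G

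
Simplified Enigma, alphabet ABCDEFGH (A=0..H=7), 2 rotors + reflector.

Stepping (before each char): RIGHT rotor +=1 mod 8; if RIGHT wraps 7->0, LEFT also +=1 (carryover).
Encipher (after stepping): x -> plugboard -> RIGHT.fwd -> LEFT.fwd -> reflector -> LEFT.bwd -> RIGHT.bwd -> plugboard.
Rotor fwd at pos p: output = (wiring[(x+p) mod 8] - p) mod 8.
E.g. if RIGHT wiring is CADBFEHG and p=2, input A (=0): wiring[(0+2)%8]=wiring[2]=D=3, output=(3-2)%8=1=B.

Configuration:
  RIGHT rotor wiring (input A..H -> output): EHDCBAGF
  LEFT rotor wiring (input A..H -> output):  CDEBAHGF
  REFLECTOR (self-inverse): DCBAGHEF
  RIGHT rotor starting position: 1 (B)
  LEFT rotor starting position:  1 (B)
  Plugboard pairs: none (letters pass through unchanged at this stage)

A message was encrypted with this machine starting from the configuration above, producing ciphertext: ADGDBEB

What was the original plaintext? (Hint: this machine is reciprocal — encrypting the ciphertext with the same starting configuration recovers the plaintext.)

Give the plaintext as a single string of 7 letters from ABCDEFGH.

Char 1 ('A'): step: R->2, L=1; A->plug->A->R->B->L->D->refl->A->L'->C->R'->G->plug->G
Char 2 ('D'): step: R->3, L=1; D->plug->D->R->D->L->H->refl->F->L'->F->R'->C->plug->C
Char 3 ('G'): step: R->4, L=1; G->plug->G->R->H->L->B->refl->C->L'->A->R'->E->plug->E
Char 4 ('D'): step: R->5, L=1; D->plug->D->R->H->L->B->refl->C->L'->A->R'->C->plug->C
Char 5 ('B'): step: R->6, L=1; B->plug->B->R->H->L->B->refl->C->L'->A->R'->A->plug->A
Char 6 ('E'): step: R->7, L=1; E->plug->E->R->D->L->H->refl->F->L'->F->R'->B->plug->B
Char 7 ('B'): step: R->0, L->2 (L advanced); B->plug->B->R->H->L->B->refl->C->L'->A->R'->F->plug->F

Answer: GCECABF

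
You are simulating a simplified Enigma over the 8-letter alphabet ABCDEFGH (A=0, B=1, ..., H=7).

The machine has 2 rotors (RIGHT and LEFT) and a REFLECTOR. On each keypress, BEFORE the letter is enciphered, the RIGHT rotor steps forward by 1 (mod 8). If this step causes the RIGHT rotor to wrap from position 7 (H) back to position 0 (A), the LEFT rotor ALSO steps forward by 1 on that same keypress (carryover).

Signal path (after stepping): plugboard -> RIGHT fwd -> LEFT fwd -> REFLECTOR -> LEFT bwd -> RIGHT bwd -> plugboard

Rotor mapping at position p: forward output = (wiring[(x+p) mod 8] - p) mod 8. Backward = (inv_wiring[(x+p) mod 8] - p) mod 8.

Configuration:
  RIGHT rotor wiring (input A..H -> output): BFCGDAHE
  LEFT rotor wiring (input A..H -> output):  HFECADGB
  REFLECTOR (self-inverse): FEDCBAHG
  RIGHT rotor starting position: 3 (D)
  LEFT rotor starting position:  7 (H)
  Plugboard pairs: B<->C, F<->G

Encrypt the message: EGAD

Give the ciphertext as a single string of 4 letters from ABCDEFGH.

Answer: FHBF

Derivation:
Char 1 ('E'): step: R->4, L=7; E->plug->E->R->F->L->B->refl->E->L'->G->R'->G->plug->F
Char 2 ('G'): step: R->5, L=7; G->plug->F->R->F->L->B->refl->E->L'->G->R'->H->plug->H
Char 3 ('A'): step: R->6, L=7; A->plug->A->R->B->L->A->refl->F->L'->D->R'->C->plug->B
Char 4 ('D'): step: R->7, L=7; D->plug->D->R->D->L->F->refl->A->L'->B->R'->G->plug->F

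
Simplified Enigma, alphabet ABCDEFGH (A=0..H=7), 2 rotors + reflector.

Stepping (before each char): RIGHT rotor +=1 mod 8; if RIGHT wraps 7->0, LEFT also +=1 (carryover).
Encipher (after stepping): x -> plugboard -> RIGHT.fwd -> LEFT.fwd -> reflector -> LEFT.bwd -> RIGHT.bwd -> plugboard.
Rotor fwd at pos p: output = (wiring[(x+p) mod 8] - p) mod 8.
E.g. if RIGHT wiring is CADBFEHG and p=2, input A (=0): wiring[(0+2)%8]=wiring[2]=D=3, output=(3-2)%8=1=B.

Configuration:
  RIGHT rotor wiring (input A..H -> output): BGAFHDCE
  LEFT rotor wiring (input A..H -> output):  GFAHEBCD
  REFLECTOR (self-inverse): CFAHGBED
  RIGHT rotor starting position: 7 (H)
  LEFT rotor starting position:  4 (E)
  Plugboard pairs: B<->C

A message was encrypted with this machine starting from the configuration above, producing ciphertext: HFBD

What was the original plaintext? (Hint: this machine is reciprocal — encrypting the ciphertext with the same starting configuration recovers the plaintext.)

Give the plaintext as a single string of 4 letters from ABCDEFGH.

Answer: CGGH

Derivation:
Char 1 ('H'): step: R->0, L->5 (L advanced); H->plug->H->R->E->L->A->refl->C->L'->G->R'->B->plug->C
Char 2 ('F'): step: R->1, L=5; F->plug->F->R->B->L->F->refl->B->L'->D->R'->G->plug->G
Char 3 ('B'): step: R->2, L=5; B->plug->C->R->F->L->D->refl->H->L'->H->R'->G->plug->G
Char 4 ('D'): step: R->3, L=5; D->plug->D->R->H->L->H->refl->D->L'->F->R'->H->plug->H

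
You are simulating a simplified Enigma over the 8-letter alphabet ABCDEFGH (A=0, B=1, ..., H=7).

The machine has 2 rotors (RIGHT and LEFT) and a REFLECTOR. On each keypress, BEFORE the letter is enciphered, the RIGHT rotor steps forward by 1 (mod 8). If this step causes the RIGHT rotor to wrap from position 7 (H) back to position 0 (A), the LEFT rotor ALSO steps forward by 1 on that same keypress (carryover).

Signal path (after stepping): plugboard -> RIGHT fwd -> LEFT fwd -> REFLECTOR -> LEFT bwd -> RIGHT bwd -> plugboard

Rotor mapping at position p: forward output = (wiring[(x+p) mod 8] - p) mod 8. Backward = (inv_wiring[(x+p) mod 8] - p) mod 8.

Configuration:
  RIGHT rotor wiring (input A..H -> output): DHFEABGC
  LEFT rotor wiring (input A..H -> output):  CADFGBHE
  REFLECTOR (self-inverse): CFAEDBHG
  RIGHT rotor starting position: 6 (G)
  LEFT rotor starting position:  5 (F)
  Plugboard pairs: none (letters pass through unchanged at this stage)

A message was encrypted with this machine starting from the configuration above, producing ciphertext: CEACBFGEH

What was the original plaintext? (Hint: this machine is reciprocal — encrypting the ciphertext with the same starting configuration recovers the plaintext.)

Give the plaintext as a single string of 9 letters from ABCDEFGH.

Answer: BDCAADEGG

Derivation:
Char 1 ('C'): step: R->7, L=5; C->plug->C->R->A->L->E->refl->D->L'->E->R'->B->plug->B
Char 2 ('E'): step: R->0, L->6 (L advanced); E->plug->E->R->A->L->B->refl->F->L'->E->R'->D->plug->D
Char 3 ('A'): step: R->1, L=6; A->plug->A->R->G->L->A->refl->C->L'->D->R'->C->plug->C
Char 4 ('C'): step: R->2, L=6; C->plug->C->R->G->L->A->refl->C->L'->D->R'->A->plug->A
Char 5 ('B'): step: R->3, L=6; B->plug->B->R->F->L->H->refl->G->L'->B->R'->A->plug->A
Char 6 ('F'): step: R->4, L=6; F->plug->F->R->D->L->C->refl->A->L'->G->R'->D->plug->D
Char 7 ('G'): step: R->5, L=6; G->plug->G->R->H->L->D->refl->E->L'->C->R'->E->plug->E
Char 8 ('E'): step: R->6, L=6; E->plug->E->R->H->L->D->refl->E->L'->C->R'->G->plug->G
Char 9 ('H'): step: R->7, L=6; H->plug->H->R->H->L->D->refl->E->L'->C->R'->G->plug->G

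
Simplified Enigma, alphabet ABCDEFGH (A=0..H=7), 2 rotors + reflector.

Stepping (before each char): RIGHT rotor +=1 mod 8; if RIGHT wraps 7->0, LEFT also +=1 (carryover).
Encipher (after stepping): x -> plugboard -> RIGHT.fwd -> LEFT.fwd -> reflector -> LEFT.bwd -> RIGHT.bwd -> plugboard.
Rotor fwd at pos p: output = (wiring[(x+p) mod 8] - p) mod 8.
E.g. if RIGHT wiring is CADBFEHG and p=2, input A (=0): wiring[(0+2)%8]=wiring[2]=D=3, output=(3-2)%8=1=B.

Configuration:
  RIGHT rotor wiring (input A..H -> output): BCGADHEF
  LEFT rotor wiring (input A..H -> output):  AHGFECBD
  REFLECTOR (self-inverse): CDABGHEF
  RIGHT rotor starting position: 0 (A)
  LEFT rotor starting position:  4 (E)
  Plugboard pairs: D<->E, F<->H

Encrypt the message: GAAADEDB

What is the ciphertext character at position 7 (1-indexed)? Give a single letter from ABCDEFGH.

Char 1 ('G'): step: R->1, L=4; G->plug->G->R->E->L->E->refl->G->L'->B->R'->A->plug->A
Char 2 ('A'): step: R->2, L=4; A->plug->A->R->E->L->E->refl->G->L'->B->R'->C->plug->C
Char 3 ('A'): step: R->3, L=4; A->plug->A->R->F->L->D->refl->B->L'->H->R'->G->plug->G
Char 4 ('A'): step: R->4, L=4; A->plug->A->R->H->L->B->refl->D->L'->F->R'->E->plug->D
Char 5 ('D'): step: R->5, L=4; D->plug->E->R->F->L->D->refl->B->L'->H->R'->B->plug->B
Char 6 ('E'): step: R->6, L=4; E->plug->D->R->E->L->E->refl->G->L'->B->R'->H->plug->F
Char 7 ('D'): step: R->7, L=4; D->plug->E->R->B->L->G->refl->E->L'->E->R'->F->plug->H

H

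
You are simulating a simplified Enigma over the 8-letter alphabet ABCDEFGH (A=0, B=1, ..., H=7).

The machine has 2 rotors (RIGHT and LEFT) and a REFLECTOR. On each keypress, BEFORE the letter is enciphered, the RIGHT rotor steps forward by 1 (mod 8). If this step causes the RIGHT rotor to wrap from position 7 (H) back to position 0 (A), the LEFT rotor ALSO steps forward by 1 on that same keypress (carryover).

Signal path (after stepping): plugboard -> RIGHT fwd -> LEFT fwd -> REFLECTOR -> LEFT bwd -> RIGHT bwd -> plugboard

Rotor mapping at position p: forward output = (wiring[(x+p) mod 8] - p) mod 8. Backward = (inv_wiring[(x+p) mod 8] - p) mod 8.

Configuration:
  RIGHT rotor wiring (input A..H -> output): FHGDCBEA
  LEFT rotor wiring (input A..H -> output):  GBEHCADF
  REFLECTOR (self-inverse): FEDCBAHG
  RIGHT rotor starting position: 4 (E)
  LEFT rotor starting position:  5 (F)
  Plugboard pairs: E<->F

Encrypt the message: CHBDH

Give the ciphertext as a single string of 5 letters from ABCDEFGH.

Char 1 ('C'): step: R->5, L=5; C->plug->C->R->D->L->B->refl->E->L'->E->R'->A->plug->A
Char 2 ('H'): step: R->6, L=5; H->plug->H->R->D->L->B->refl->E->L'->E->R'->G->plug->G
Char 3 ('B'): step: R->7, L=5; B->plug->B->R->G->L->C->refl->D->L'->A->R'->C->plug->C
Char 4 ('D'): step: R->0, L->6 (L advanced); D->plug->D->R->D->L->D->refl->C->L'->H->R'->B->plug->B
Char 5 ('H'): step: R->1, L=6; H->plug->H->R->E->L->G->refl->H->L'->B->R'->D->plug->D

Answer: AGCBD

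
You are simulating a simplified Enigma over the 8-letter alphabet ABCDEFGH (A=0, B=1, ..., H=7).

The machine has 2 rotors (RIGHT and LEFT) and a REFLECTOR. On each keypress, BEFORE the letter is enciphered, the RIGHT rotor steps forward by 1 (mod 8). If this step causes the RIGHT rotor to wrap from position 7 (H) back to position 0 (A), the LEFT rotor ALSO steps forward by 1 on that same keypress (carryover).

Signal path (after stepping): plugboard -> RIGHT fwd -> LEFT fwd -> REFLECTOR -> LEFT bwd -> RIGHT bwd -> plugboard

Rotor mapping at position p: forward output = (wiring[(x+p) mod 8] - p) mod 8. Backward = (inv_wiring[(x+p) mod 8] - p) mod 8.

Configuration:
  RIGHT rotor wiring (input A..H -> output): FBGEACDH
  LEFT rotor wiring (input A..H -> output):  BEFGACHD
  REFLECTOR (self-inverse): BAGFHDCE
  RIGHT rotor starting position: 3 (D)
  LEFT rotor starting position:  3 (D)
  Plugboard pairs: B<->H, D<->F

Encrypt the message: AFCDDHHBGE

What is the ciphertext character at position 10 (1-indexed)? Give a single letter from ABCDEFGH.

Char 1 ('A'): step: R->4, L=3; A->plug->A->R->E->L->A->refl->B->L'->G->R'->B->plug->H
Char 2 ('F'): step: R->5, L=3; F->plug->D->R->A->L->D->refl->F->L'->B->R'->F->plug->D
Char 3 ('C'): step: R->6, L=3; C->plug->C->R->H->L->C->refl->G->L'->F->R'->A->plug->A
Char 4 ('D'): step: R->7, L=3; D->plug->F->R->B->L->F->refl->D->L'->A->R'->A->plug->A
Char 5 ('D'): step: R->0, L->4 (L advanced); D->plug->F->R->C->L->D->refl->F->L'->E->R'->D->plug->F
Char 6 ('H'): step: R->1, L=4; H->plug->B->R->F->L->A->refl->B->L'->G->R'->G->plug->G
Char 7 ('H'): step: R->2, L=4; H->plug->B->R->C->L->D->refl->F->L'->E->R'->A->plug->A
Char 8 ('B'): step: R->3, L=4; B->plug->H->R->D->L->H->refl->E->L'->A->R'->D->plug->F
Char 9 ('G'): step: R->4, L=4; G->plug->G->R->C->L->D->refl->F->L'->E->R'->A->plug->A
Char 10 ('E'): step: R->5, L=4; E->plug->E->R->E->L->F->refl->D->L'->C->R'->C->plug->C

C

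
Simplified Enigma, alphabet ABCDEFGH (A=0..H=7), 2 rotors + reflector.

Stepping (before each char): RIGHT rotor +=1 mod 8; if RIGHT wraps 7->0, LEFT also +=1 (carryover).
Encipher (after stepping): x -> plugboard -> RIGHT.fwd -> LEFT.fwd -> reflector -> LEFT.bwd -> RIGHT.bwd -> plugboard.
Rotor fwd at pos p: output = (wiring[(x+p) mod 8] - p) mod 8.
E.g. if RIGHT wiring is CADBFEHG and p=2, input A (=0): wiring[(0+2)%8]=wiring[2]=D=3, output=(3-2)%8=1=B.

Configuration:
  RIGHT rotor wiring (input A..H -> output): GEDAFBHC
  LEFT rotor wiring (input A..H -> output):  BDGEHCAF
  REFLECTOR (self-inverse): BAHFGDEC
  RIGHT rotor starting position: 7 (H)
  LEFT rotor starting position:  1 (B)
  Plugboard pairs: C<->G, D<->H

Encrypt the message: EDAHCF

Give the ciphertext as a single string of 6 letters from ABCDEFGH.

Answer: DBBDGH

Derivation:
Char 1 ('E'): step: R->0, L->2 (L advanced); E->plug->E->R->F->L->D->refl->F->L'->C->R'->H->plug->D
Char 2 ('D'): step: R->1, L=2; D->plug->H->R->F->L->D->refl->F->L'->C->R'->B->plug->B
Char 3 ('A'): step: R->2, L=2; A->plug->A->R->B->L->C->refl->H->L'->G->R'->B->plug->B
Char 4 ('H'): step: R->3, L=2; H->plug->D->R->E->L->G->refl->E->L'->A->R'->H->plug->D
Char 5 ('C'): step: R->4, L=2; C->plug->G->R->H->L->B->refl->A->L'->D->R'->C->plug->G
Char 6 ('F'): step: R->5, L=2; F->plug->F->R->G->L->H->refl->C->L'->B->R'->D->plug->H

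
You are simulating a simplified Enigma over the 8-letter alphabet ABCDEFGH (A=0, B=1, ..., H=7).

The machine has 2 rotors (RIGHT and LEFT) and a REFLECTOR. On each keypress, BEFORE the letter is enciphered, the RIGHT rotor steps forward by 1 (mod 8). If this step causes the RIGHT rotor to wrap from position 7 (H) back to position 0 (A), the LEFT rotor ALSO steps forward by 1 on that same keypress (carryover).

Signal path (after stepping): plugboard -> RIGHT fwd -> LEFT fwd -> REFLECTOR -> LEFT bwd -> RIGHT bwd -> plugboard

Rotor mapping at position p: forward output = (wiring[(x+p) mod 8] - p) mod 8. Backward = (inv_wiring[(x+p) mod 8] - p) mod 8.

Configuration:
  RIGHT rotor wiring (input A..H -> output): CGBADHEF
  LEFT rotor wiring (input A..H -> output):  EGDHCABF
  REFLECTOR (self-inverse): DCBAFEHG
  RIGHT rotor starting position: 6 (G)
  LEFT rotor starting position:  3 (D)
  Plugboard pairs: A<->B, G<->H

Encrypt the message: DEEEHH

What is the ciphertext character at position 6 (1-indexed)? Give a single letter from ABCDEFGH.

Char 1 ('D'): step: R->7, L=3; D->plug->D->R->C->L->F->refl->E->L'->A->R'->G->plug->H
Char 2 ('E'): step: R->0, L->4 (L advanced); E->plug->E->R->D->L->B->refl->C->L'->F->R'->H->plug->G
Char 3 ('E'): step: R->1, L=4; E->plug->E->R->G->L->H->refl->G->L'->A->R'->B->plug->A
Char 4 ('E'): step: R->2, L=4; E->plug->E->R->C->L->F->refl->E->L'->B->R'->C->plug->C
Char 5 ('H'): step: R->3, L=4; H->plug->G->R->D->L->B->refl->C->L'->F->R'->A->plug->B
Char 6 ('H'): step: R->4, L=4; H->plug->G->R->F->L->C->refl->B->L'->D->R'->B->plug->A

A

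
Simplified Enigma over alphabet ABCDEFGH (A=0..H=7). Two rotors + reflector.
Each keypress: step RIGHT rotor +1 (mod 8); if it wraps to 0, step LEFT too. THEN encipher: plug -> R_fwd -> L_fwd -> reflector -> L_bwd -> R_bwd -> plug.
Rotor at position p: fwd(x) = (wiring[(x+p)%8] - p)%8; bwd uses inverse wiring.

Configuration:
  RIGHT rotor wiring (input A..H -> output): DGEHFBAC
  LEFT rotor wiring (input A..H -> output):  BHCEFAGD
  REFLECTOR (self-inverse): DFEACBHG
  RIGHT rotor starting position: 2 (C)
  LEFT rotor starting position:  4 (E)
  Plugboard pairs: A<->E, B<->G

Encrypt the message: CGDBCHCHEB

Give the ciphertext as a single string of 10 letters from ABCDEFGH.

Char 1 ('C'): step: R->3, L=4; C->plug->C->R->G->L->G->refl->H->L'->D->R'->G->plug->B
Char 2 ('G'): step: R->4, L=4; G->plug->B->R->F->L->D->refl->A->L'->H->R'->E->plug->A
Char 3 ('D'): step: R->5, L=4; D->plug->D->R->G->L->G->refl->H->L'->D->R'->B->plug->G
Char 4 ('B'): step: R->6, L=4; B->plug->G->R->H->L->A->refl->D->L'->F->R'->C->plug->C
Char 5 ('C'): step: R->7, L=4; C->plug->C->R->H->L->A->refl->D->L'->F->R'->D->plug->D
Char 6 ('H'): step: R->0, L->5 (L advanced); H->plug->H->R->C->L->G->refl->H->L'->G->R'->B->plug->G
Char 7 ('C'): step: R->1, L=5; C->plug->C->R->G->L->H->refl->G->L'->C->R'->H->plug->H
Char 8 ('H'): step: R->2, L=5; H->plug->H->R->E->L->C->refl->E->L'->D->R'->C->plug->C
Char 9 ('E'): step: R->3, L=5; E->plug->A->R->E->L->C->refl->E->L'->D->R'->G->plug->B
Char 10 ('B'): step: R->4, L=5; B->plug->G->R->A->L->D->refl->A->L'->H->R'->E->plug->A

Answer: BAGCDGHCBA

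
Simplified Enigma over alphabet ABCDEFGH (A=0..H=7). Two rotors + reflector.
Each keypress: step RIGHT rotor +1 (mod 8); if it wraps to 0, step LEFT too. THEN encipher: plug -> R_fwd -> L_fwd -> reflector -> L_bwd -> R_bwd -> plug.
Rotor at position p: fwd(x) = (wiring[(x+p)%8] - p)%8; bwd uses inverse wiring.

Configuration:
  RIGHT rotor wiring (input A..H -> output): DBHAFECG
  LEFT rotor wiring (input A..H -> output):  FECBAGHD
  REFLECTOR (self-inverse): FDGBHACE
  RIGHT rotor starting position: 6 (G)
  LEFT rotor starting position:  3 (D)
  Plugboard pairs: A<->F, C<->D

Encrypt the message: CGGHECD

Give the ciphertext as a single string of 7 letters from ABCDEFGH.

Char 1 ('C'): step: R->7, L=3; C->plug->D->R->A->L->G->refl->C->L'->F->R'->G->plug->G
Char 2 ('G'): step: R->0, L->4 (L advanced); G->plug->G->R->C->L->D->refl->B->L'->E->R'->F->plug->A
Char 3 ('G'): step: R->1, L=4; G->plug->G->R->F->L->A->refl->F->L'->H->R'->C->plug->D
Char 4 ('H'): step: R->2, L=4; H->plug->H->R->H->L->F->refl->A->L'->F->R'->A->plug->F
Char 5 ('E'): step: R->3, L=4; E->plug->E->R->D->L->H->refl->E->L'->A->R'->F->plug->A
Char 6 ('C'): step: R->4, L=4; C->plug->D->R->C->L->D->refl->B->L'->E->R'->H->plug->H
Char 7 ('D'): step: R->5, L=4; D->plug->C->R->B->L->C->refl->G->L'->G->R'->D->plug->C

Answer: GADFAHC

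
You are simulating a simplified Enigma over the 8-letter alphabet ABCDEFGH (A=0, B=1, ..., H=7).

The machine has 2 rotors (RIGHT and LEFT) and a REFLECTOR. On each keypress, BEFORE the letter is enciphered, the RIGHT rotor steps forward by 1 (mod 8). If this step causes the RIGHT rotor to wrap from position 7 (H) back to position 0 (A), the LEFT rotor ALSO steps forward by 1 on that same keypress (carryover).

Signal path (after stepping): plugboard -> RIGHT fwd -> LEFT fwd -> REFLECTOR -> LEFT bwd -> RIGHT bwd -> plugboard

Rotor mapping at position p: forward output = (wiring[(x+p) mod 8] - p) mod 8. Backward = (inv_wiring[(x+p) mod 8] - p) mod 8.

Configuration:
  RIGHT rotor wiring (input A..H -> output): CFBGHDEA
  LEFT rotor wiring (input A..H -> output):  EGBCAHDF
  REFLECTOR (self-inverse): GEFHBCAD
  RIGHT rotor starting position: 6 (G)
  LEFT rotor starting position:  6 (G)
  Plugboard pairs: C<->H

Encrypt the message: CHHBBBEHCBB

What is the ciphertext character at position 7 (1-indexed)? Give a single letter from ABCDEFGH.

Char 1 ('C'): step: R->7, L=6; C->plug->H->R->F->L->E->refl->B->L'->H->R'->E->plug->E
Char 2 ('H'): step: R->0, L->7 (L advanced); H->plug->C->R->B->L->F->refl->C->L'->D->R'->F->plug->F
Char 3 ('H'): step: R->1, L=7; H->plug->C->R->F->L->B->refl->E->L'->H->R'->G->plug->G
Char 4 ('B'): step: R->2, L=7; B->plug->B->R->E->L->D->refl->H->L'->C->R'->E->plug->E
Char 5 ('B'): step: R->3, L=7; B->plug->B->R->E->L->D->refl->H->L'->C->R'->G->plug->G
Char 6 ('B'): step: R->4, L=7; B->plug->B->R->H->L->E->refl->B->L'->F->R'->G->plug->G
Char 7 ('E'): step: R->5, L=7; E->plug->E->R->A->L->G->refl->A->L'->G->R'->A->plug->A

A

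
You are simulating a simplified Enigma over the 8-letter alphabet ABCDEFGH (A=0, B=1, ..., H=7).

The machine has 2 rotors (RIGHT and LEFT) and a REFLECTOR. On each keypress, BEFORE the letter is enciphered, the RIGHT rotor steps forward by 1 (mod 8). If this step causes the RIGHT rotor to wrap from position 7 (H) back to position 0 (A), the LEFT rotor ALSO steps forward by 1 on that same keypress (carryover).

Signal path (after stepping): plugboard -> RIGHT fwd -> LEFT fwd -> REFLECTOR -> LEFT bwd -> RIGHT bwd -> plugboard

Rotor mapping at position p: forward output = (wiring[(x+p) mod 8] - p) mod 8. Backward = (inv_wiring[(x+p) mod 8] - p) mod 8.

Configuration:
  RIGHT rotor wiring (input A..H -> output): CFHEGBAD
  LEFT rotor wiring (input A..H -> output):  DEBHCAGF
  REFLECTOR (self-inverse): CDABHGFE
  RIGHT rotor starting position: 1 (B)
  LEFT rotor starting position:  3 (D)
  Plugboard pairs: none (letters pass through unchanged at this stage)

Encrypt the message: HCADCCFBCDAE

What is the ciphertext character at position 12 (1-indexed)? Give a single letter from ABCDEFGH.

Char 1 ('H'): step: R->2, L=3; H->plug->H->R->D->L->D->refl->B->L'->G->R'->E->plug->E
Char 2 ('C'): step: R->3, L=3; C->plug->C->R->G->L->B->refl->D->L'->D->R'->B->plug->B
Char 3 ('A'): step: R->4, L=3; A->plug->A->R->C->L->F->refl->G->L'->H->R'->D->plug->D
Char 4 ('D'): step: R->5, L=3; D->plug->D->R->F->L->A->refl->C->L'->E->R'->A->plug->A
Char 5 ('C'): step: R->6, L=3; C->plug->C->R->E->L->C->refl->A->L'->F->R'->B->plug->B
Char 6 ('C'): step: R->7, L=3; C->plug->C->R->G->L->B->refl->D->L'->D->R'->B->plug->B
Char 7 ('F'): step: R->0, L->4 (L advanced); F->plug->F->R->B->L->E->refl->H->L'->E->R'->D->plug->D
Char 8 ('B'): step: R->1, L=4; B->plug->B->R->G->L->F->refl->G->L'->A->R'->E->plug->E
Char 9 ('C'): step: R->2, L=4; C->plug->C->R->E->L->H->refl->E->L'->B->R'->F->plug->F
Char 10 ('D'): step: R->3, L=4; D->plug->D->R->F->L->A->refl->C->L'->C->R'->G->plug->G
Char 11 ('A'): step: R->4, L=4; A->plug->A->R->C->L->C->refl->A->L'->F->R'->B->plug->B
Char 12 ('E'): step: R->5, L=4; E->plug->E->R->A->L->G->refl->F->L'->G->R'->C->plug->C

C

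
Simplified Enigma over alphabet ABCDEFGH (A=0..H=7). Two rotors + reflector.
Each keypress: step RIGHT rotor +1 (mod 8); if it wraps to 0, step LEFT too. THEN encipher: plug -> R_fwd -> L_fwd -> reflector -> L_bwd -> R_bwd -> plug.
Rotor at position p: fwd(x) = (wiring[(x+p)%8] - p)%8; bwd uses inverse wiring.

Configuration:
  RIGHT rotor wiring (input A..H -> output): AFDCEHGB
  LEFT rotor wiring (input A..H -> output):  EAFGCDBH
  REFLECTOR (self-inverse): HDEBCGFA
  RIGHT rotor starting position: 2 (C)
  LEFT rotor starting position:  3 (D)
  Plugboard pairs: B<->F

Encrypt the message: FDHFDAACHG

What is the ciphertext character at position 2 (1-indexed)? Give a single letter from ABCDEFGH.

Char 1 ('F'): step: R->3, L=3; F->plug->B->R->B->L->H->refl->A->L'->C->R'->G->plug->G
Char 2 ('D'): step: R->4, L=3; D->plug->D->R->F->L->B->refl->D->L'->A->R'->A->plug->A

A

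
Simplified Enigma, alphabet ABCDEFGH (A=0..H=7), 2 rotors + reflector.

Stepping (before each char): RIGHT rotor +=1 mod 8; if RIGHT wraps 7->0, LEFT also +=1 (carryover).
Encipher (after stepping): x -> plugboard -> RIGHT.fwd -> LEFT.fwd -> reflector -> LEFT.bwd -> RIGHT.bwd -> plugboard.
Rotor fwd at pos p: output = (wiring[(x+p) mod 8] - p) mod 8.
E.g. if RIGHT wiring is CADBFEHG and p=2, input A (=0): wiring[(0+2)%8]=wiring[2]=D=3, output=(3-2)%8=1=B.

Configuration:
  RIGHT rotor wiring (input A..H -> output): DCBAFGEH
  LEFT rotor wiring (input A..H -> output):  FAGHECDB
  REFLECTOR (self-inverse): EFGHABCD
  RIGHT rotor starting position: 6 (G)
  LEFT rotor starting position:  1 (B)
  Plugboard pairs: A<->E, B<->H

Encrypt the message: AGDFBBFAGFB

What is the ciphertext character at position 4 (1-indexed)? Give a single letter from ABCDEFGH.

Char 1 ('A'): step: R->7, L=1; A->plug->E->R->B->L->F->refl->B->L'->E->R'->B->plug->H
Char 2 ('G'): step: R->0, L->2 (L advanced); G->plug->G->R->E->L->B->refl->F->L'->B->R'->C->plug->C
Char 3 ('D'): step: R->1, L=2; D->plug->D->R->E->L->B->refl->F->L'->B->R'->A->plug->E
Char 4 ('F'): step: R->2, L=2; F->plug->F->R->F->L->H->refl->D->L'->G->R'->B->plug->H

H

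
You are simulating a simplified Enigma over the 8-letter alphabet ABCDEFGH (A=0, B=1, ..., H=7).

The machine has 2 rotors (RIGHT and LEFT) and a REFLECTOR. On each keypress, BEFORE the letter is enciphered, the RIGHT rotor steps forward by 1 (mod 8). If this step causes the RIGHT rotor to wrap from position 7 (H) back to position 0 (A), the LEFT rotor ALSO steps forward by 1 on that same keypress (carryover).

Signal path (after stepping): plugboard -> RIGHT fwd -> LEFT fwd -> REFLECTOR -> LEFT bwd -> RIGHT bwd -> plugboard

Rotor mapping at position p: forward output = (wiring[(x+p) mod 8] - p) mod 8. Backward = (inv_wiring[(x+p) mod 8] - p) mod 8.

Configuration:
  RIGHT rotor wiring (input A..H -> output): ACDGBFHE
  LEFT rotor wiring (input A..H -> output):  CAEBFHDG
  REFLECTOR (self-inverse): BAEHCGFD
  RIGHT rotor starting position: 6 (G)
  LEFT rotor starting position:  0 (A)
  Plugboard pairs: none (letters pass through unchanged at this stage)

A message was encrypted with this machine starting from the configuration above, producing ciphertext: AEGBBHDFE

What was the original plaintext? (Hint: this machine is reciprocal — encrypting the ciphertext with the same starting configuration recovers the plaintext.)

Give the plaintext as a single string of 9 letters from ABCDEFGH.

Answer: GACGDGEAF

Derivation:
Char 1 ('A'): step: R->7, L=0; A->plug->A->R->F->L->H->refl->D->L'->G->R'->G->plug->G
Char 2 ('E'): step: R->0, L->1 (L advanced); E->plug->E->R->B->L->D->refl->H->L'->A->R'->A->plug->A
Char 3 ('G'): step: R->1, L=1; G->plug->G->R->D->L->E->refl->C->L'->F->R'->C->plug->C
Char 4 ('B'): step: R->2, L=1; B->plug->B->R->E->L->G->refl->F->L'->G->R'->G->plug->G
Char 5 ('B'): step: R->3, L=1; B->plug->B->R->G->L->F->refl->G->L'->E->R'->D->plug->D
Char 6 ('H'): step: R->4, L=1; H->plug->H->R->C->L->A->refl->B->L'->H->R'->G->plug->G
Char 7 ('D'): step: R->5, L=1; D->plug->D->R->D->L->E->refl->C->L'->F->R'->E->plug->E
Char 8 ('F'): step: R->6, L=1; F->plug->F->R->A->L->H->refl->D->L'->B->R'->A->plug->A
Char 9 ('E'): step: R->7, L=1; E->plug->E->R->H->L->B->refl->A->L'->C->R'->F->plug->F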